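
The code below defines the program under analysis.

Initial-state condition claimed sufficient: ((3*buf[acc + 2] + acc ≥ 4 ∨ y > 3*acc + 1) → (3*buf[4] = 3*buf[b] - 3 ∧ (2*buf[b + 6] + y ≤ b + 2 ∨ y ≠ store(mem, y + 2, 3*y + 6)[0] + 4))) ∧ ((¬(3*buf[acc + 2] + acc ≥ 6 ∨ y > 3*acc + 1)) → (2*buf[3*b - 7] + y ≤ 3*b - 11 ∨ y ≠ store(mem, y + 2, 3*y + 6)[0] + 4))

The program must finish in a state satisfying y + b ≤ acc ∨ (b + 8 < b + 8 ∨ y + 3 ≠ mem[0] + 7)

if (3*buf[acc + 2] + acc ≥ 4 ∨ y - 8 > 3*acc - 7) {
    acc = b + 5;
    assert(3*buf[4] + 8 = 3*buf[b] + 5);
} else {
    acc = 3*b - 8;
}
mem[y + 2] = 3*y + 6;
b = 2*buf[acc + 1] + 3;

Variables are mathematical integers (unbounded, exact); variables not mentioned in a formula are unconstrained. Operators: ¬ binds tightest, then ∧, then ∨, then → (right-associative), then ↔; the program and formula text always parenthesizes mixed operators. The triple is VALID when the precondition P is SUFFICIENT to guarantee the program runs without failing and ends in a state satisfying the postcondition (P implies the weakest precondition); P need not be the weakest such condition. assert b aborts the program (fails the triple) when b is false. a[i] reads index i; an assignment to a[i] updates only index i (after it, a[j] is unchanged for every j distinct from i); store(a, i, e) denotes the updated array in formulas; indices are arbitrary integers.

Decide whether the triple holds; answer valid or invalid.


Working backward. After the program, the postcondition y + b ≤ acc ∨ (b + 8 < b + 8 ∨ y + 3 ≠ mem[0] + 7) must hold; in canonical form it is b + y ≤ acc ∨ y ≠ mem[0] + 4.
Before b := 2*buf[acc + 1] + 3: 2*buf[acc + 1] + y ≤ acc - 3 ∨ y ≠ mem[0] + 4
Before mem[y + 2] := 3*y + 6: 2*buf[acc + 1] + y ≤ acc - 3 ∨ y ≠ store(mem, y + 2, 3*y + 6)[0] + 4
Then branch requires 3*buf[4] = 3*buf[b] - 3 ∧ (2*buf[b + 6] + y ≤ b + 2 ∨ y ≠ store(mem, y + 2, 3*y + 6)[0] + 4); else branch requires 2*buf[3*b - 7] + y ≤ 3*b - 11 ∨ y ≠ store(mem, y + 2, 3*y + 6)[0] + 4.
Before the if: ((3*buf[acc + 2] + acc ≥ 4 ∨ y > 3*acc + 1) → (3*buf[4] = 3*buf[b] - 3 ∧ (2*buf[b + 6] + y ≤ b + 2 ∨ y ≠ store(mem, y + 2, 3*y + 6)[0] + 4))) ∧ ((¬(3*buf[acc + 2] + acc ≥ 4 ∨ y > 3*acc + 1)) → (2*buf[3*b - 7] + y ≤ 3*b - 11 ∨ y ≠ store(mem, y + 2, 3*y + 6)[0] + 4))
The weakest precondition is ((3*buf[acc + 2] + acc ≥ 4 ∨ y > 3*acc + 1) → (3*buf[4] = 3*buf[b] - 3 ∧ (2*buf[b + 6] + y ≤ b + 2 ∨ y ≠ store(mem, y + 2, 3*y + 6)[0] + 4))) ∧ ((¬(3*buf[acc + 2] + acc ≥ 4 ∨ y > 3*acc + 1)) → (2*buf[3*b - 7] + y ≤ 3*b - 11 ∨ y ≠ store(mem, y + 2, 3*y + 6)[0] + 4)).
Check whether ((3*buf[acc + 2] + acc ≥ 4 ∨ y > 3*acc + 1) → (3*buf[4] = 3*buf[b] - 3 ∧ (2*buf[b + 6] + y ≤ b + 2 ∨ y ≠ store(mem, y + 2, 3*y + 6)[0] + 4))) ∧ ((¬(3*buf[acc + 2] + acc ≥ 6 ∨ y > 3*acc + 1)) → (2*buf[3*b - 7] + y ≤ 3*b - 11 ∨ y ≠ store(mem, y + 2, 3*y + 6)[0] + 4)) implies it.
Every state satisfying the precondition satisfies the weakest precondition: the implication holds.
Answer: valid


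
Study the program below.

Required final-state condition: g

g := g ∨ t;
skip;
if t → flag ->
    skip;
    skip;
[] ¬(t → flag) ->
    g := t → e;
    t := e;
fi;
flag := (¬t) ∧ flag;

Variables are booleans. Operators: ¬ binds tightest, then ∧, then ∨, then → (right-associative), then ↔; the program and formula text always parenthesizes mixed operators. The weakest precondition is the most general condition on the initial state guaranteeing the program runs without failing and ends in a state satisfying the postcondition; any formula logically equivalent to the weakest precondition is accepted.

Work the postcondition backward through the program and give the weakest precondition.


Working backward. After the program, g must hold.
Before flag := (¬t) ∧ flag: g
Then branch requires g; else branch requires t → e.
Before the if: ((t → flag) → g) ∧ ((¬(t → flag)) → (t → e))
Before skip: ((t → flag) → g) ∧ ((¬(t → flag)) → (t → e))
Before g := g ∨ t: ((t → flag) → (g ∨ t)) ∧ ((¬(t → flag)) → (t → e))
Answer: WP = ((t → flag) → (g ∨ t)) ∧ ((¬(t → flag)) → (t → e))


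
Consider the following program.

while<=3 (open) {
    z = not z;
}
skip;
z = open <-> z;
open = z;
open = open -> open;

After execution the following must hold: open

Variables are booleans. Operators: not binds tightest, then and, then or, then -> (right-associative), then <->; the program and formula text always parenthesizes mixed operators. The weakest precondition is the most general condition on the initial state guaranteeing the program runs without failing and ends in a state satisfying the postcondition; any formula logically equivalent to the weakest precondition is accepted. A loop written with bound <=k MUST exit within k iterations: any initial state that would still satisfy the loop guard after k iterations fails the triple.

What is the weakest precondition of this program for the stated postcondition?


Working backward. After the program, open must hold.
Before open := open -> open: true
Before open := z: true
Before z := open <-> z: true
Before skip: true
Before the loop (bound <=3), unroll the exhaustion recursion (WP_0 = exit-now case; WP_j = one more guarded iteration, up to j = 3):
  WP_0: not open
  WP_1: open -> (not open)
  WP_2: open -> (open -> (not open))
  WP_3: open -> (open -> (open -> (not open)))
So before the loop: open -> (open -> (open -> (not open)))
Answer: WP = open -> (open -> (open -> (not open)))


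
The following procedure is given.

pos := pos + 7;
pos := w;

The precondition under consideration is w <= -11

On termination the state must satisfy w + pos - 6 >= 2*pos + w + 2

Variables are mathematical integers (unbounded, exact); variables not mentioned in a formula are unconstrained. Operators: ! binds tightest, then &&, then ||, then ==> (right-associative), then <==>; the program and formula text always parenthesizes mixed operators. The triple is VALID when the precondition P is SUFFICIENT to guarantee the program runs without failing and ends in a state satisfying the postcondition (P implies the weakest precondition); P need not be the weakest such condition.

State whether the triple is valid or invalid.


Working backward. After the program, the postcondition w + pos - 6 >= 2*pos + w + 2 must hold; in canonical form it is pos <= -8.
Before pos := w: w <= -8
Before pos := pos + 7: w <= -8
The weakest precondition is w <= -8.
Check whether w <= -11 implies it.
Every state satisfying the precondition satisfies the weakest precondition: the implication holds.
Answer: valid


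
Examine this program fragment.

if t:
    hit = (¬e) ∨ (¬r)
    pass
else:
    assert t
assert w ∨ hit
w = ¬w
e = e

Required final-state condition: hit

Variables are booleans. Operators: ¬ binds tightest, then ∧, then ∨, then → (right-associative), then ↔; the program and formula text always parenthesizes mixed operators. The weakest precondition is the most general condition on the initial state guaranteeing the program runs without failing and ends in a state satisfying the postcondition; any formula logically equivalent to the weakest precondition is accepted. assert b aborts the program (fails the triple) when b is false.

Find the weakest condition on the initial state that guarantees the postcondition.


Working backward. After the program, hit must hold.
Before e := e: hit
Before w := ¬w: hit
Before assert w ∨ hit: (w ∨ hit) ∧ hit
Then branch requires (w ∨ (¬e) ∨ (¬r)) ∧ ((¬e) ∨ (¬r)); else branch requires t ∧ (w ∨ hit) ∧ hit.
Before the if: (t → ((w ∨ (¬e) ∨ (¬r)) ∧ ((¬e) ∨ (¬r)))) ∧ ((¬t) → (t ∧ (w ∨ hit) ∧ hit))
Answer: WP = (t → ((w ∨ (¬e) ∨ (¬r)) ∧ ((¬e) ∨ (¬r)))) ∧ ((¬t) → (t ∧ (w ∨ hit) ∧ hit))


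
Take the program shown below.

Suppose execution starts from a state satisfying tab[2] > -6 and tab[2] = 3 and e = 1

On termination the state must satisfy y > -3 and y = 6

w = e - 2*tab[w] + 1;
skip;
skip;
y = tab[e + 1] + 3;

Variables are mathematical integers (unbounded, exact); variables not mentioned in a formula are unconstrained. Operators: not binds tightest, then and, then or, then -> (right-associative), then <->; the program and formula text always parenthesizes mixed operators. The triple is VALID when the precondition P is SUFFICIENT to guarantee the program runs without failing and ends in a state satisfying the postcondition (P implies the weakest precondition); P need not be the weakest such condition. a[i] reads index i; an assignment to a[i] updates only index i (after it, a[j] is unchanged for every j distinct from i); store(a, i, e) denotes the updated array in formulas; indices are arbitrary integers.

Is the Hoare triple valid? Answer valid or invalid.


Working backward. After the program, y > -3 and y = 6 must hold.
Before y := tab[e + 1] + 3: tab[e + 1] > -6 and tab[e + 1] = 3
Before skip: tab[e + 1] > -6 and tab[e + 1] = 3
Before skip: tab[e + 1] > -6 and tab[e + 1] = 3
Before w := e - 2*tab[w] + 1: tab[e + 1] > -6 and tab[e + 1] = 3
The weakest precondition is tab[e + 1] > -6 and tab[e + 1] = 3.
Check whether tab[2] > -6 and tab[2] = 3 and e = 1 implies it.
Every state satisfying the precondition satisfies the weakest precondition: the implication holds.
Answer: valid


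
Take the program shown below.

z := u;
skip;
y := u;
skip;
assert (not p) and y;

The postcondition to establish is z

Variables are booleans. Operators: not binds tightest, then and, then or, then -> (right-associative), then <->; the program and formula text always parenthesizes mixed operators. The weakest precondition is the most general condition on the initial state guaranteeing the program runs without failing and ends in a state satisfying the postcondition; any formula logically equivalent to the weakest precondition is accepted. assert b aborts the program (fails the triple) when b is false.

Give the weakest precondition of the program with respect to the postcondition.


Working backward. After the program, z must hold.
Before assert (not p) and y: (not p) and y and z
Before skip: (not p) and y and z
Before y := u: (not p) and u and z
Before skip: (not p) and u and z
Before z := u: (not p) and u
Answer: WP = (not p) and u


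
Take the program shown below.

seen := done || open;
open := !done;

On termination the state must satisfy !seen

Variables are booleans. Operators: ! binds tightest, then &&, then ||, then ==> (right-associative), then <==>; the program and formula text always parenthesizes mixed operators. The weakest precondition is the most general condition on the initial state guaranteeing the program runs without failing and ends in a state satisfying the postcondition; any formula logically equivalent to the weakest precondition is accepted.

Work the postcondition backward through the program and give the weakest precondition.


Working backward. After the program, !seen must hold.
Before open := !done: !seen
Before seen := done || open: !(done || open)
Answer: WP = !(done || open)


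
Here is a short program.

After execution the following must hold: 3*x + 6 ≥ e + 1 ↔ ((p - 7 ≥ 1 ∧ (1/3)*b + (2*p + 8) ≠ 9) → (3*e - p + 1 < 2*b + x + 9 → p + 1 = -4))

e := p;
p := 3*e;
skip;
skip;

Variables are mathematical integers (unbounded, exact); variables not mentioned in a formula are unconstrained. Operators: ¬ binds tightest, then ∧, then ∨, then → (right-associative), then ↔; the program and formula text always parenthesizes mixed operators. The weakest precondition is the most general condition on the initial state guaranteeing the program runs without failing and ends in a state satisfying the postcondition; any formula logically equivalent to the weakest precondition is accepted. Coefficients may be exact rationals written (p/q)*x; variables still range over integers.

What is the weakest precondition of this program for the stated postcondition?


Working backward. After the program, the postcondition 3*x + 6 ≥ e + 1 ↔ ((p - 7 ≥ 1 ∧ (1/3)*b + (2*p + 8) ≠ 9) → (3*e - p + 1 < 2*b + x + 9 → p + 1 = -4)) must hold; in canonical form it is 3*x ≥ e - 5 ↔ ((p ≥ 8 ∧ (1/3)*b + 2*p ≠ 1) → (3*e < 2*b + p + x + 8 → p = -5)).
Before skip: 3*x ≥ e - 5 ↔ ((p ≥ 8 ∧ (1/3)*b + 2*p ≠ 1) → (3*e < 2*b + p + x + 8 → p = -5))
Before skip: 3*x ≥ e - 5 ↔ ((p ≥ 8 ∧ (1/3)*b + 2*p ≠ 1) → (3*e < 2*b + p + x + 8 → p = -5))
Before p := 3*e: 3*x ≥ e - 5 ↔ ((3*e ≥ 8 ∧ (1/3)*b + 6*e ≠ 1) → (2*b + x > -8 → 3*e = -5))
Before e := p: 3*x ≥ p - 5 ↔ ((3*p ≥ 8 ∧ (1/3)*b + 6*p ≠ 1) → (2*b + x > -8 → 3*p = -5))
Answer: WP = 3*x ≥ p - 5 ↔ ((3*p ≥ 8 ∧ (1/3)*b + 6*p ≠ 1) → (2*b + x > -8 → 3*p = -5))


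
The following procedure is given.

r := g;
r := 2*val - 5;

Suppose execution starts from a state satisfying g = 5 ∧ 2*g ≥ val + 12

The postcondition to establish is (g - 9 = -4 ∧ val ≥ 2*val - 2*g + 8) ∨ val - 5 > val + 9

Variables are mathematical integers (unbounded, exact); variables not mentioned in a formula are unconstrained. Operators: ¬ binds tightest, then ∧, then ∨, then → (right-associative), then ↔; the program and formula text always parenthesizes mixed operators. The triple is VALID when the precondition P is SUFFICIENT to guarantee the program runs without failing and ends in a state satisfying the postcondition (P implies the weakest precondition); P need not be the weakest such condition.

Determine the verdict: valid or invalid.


Working backward. After the program, the postcondition (g - 9 = -4 ∧ val ≥ 2*val - 2*g + 8) ∨ val - 5 > val + 9 must hold; in canonical form it is g = 5 ∧ 2*g ≥ val + 8.
Before r := 2*val - 5: g = 5 ∧ 2*g ≥ val + 8
Before r := g: g = 5 ∧ 2*g ≥ val + 8
The weakest precondition is g = 5 ∧ 2*g ≥ val + 8.
Check whether g = 5 ∧ 2*g ≥ val + 12 implies it.
Every state satisfying the precondition satisfies the weakest precondition: the implication holds.
Answer: valid


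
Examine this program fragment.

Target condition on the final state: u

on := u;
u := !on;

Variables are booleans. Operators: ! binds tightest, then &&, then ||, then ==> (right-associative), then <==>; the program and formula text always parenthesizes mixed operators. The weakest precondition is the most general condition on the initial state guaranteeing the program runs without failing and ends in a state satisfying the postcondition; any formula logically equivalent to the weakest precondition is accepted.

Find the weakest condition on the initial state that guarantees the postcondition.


Working backward. After the program, u must hold.
Before u := !on: !on
Before on := u: !u
Answer: WP = !u


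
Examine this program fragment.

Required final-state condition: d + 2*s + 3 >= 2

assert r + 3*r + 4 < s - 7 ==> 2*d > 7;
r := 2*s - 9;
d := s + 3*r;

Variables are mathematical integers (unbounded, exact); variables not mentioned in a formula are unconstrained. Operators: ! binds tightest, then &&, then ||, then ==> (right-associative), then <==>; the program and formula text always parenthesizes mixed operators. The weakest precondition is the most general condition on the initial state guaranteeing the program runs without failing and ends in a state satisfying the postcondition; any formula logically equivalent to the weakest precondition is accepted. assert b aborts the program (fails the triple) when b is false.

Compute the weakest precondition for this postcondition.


Working backward. After the program, the postcondition d + 2*s + 3 >= 2 must hold; in canonical form it is d + 2*s >= -1.
Before d := s + 3*r: 3*r + 3*s >= -1
Before r := 2*s - 9: 9*s >= 26
Before assert r + 3*r + 4 < s - 7 ==> 2*d > 7: (4*r < s - 11 ==> 2*d > 7) && 9*s >= 26
Answer: WP = (4*r < s - 11 ==> 2*d > 7) && 9*s >= 26


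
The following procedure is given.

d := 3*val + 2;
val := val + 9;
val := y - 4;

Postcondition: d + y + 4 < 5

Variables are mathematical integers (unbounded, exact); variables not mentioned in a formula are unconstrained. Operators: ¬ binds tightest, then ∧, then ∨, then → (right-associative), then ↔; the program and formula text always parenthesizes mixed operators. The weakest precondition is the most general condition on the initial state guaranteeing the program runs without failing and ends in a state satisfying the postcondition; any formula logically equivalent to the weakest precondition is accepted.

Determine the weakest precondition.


Working backward. After the program, the postcondition d + y + 4 < 5 must hold; in canonical form it is d + y < 1.
Before val := y - 4: d + y < 1
Before val := val + 9: d + y < 1
Before d := 3*val + 2: 3*val + y < -1
Answer: WP = 3*val + y < -1


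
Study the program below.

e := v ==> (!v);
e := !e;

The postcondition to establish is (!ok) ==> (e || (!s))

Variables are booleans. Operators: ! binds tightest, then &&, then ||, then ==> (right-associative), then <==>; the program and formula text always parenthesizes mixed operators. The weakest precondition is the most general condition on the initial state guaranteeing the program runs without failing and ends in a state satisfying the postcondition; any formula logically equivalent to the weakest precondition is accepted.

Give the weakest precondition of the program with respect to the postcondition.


Working backward. After the program, (!ok) ==> (e || (!s)) must hold.
Before e := !e: (!ok) ==> ((!e) || (!s))
Before e := v ==> (!v): (!ok) ==> ((!(v ==> (!v))) || (!s))
Answer: WP = (!ok) ==> ((!(v ==> (!v))) || (!s))


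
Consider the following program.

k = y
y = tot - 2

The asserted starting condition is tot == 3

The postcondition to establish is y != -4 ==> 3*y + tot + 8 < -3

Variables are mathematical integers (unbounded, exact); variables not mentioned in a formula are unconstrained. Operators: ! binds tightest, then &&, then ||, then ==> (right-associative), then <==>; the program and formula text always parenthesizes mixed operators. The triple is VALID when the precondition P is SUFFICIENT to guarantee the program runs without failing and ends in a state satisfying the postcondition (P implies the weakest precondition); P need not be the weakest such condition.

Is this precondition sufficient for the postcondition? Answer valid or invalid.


Working backward. After the program, the postcondition y != -4 ==> 3*y + tot + 8 < -3 must hold; in canonical form it is y != -4 ==> tot + 3*y < -11.
Before y := tot - 2: tot != -2 ==> 4*tot < -5
Before k := y: tot != -2 ==> 4*tot < -5
The weakest precondition is tot != -2 ==> 4*tot < -5.
Check whether tot == 3 implies it.
Countermodel: at the initial state tot = 3, the precondition holds but the weakest precondition fails.
Answer: invalid


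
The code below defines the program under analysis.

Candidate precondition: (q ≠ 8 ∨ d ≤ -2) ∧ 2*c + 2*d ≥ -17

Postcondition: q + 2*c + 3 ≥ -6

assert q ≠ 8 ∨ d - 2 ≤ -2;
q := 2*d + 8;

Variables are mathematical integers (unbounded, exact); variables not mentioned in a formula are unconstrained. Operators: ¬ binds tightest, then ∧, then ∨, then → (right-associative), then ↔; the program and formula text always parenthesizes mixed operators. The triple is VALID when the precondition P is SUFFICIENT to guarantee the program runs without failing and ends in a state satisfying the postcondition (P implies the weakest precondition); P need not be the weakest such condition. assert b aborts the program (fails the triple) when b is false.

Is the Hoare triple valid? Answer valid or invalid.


Working backward. After the program, the postcondition q + 2*c + 3 ≥ -6 must hold; in canonical form it is 2*c + q ≥ -9.
Before q := 2*d + 8: 2*c + 2*d ≥ -17
Before assert q ≠ 8 ∨ d - 2 ≤ -2: (q ≠ 8 ∨ d ≤ 0) ∧ 2*c + 2*d ≥ -17
The weakest precondition is (q ≠ 8 ∨ d ≤ 0) ∧ 2*c + 2*d ≥ -17.
Check whether (q ≠ 8 ∨ d ≤ -2) ∧ 2*c + 2*d ≥ -17 implies it.
Every state satisfying the precondition satisfies the weakest precondition: the implication holds.
Answer: valid


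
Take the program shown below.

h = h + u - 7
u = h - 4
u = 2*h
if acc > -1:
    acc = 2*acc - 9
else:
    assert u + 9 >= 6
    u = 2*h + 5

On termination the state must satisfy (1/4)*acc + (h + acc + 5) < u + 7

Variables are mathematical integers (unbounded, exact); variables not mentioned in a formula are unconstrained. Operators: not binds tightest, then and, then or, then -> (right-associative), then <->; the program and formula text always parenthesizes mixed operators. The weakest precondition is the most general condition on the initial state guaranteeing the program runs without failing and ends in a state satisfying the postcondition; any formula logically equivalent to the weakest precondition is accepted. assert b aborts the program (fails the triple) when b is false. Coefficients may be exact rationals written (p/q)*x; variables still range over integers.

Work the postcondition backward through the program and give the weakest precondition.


Working backward. After the program, the postcondition (1/4)*acc + (h + acc + 5) < u + 7 must hold; in canonical form it is (5/4)*acc + h < u + 2.
Then branch requires (5/2)*acc + h < u + 53/4; else branch requires u >= -3 and (5/4)*acc < h + 7.
Before the if: (acc > -1 -> (5/2)*acc + h < u + 53/4) and ((not (acc > -1)) -> (u >= -3 and (5/4)*acc < h + 7))
Before u := 2*h: (acc > -1 -> (5/2)*acc < h + 53/4) and ((not (acc > -1)) -> (2*h >= -3 and (5/4)*acc < h + 7))
Before u := h - 4: (acc > -1 -> (5/2)*acc < h + 53/4) and ((not (acc > -1)) -> (2*h >= -3 and (5/4)*acc < h + 7))
Before h := h + u - 7: (acc > -1 -> (5/2)*acc < h + u + 25/4) and ((not (acc > -1)) -> (2*h + 2*u >= 11 and (5/4)*acc < h + u))
Answer: WP = (acc > -1 -> (5/2)*acc < h + u + 25/4) and ((not (acc > -1)) -> (2*h + 2*u >= 11 and (5/4)*acc < h + u))


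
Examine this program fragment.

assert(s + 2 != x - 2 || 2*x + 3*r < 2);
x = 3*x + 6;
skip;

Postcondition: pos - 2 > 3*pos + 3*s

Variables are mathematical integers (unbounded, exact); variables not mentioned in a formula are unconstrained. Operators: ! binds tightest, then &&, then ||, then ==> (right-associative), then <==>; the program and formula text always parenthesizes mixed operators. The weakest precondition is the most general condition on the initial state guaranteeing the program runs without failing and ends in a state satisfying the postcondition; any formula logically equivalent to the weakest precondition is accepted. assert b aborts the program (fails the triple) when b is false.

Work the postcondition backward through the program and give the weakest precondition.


Working backward. After the program, the postcondition pos - 2 > 3*pos + 3*s must hold; in canonical form it is 2*pos + 3*s < -2.
Before skip: 2*pos + 3*s < -2
Before x := 3*x + 6: 2*pos + 3*s < -2
Before assert s + 2 != x - 2 || 2*x + 3*r < 2: (s != x - 4 || 3*r + 2*x < 2) && 2*pos + 3*s < -2
Answer: WP = (s != x - 4 || 3*r + 2*x < 2) && 2*pos + 3*s < -2


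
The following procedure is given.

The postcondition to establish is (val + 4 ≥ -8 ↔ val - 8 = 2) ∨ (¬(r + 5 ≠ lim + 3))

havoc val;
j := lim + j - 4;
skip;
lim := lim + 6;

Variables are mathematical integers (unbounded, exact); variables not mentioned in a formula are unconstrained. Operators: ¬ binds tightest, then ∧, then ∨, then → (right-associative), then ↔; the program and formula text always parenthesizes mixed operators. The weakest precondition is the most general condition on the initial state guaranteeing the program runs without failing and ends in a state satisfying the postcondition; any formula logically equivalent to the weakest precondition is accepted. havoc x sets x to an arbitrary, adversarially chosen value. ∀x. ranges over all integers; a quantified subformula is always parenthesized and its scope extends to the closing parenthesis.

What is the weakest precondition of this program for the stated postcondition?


Working backward. After the program, the postcondition (val + 4 ≥ -8 ↔ val - 8 = 2) ∨ (¬(r + 5 ≠ lim + 3)) must hold; in canonical form it is (val ≥ -12 ↔ val = 10) ∨ (¬(r ≠ lim - 2)).
Before lim := lim + 6: (val ≥ -12 ↔ val = 10) ∨ (¬(r ≠ lim + 4))
Before skip: (val ≥ -12 ↔ val = 10) ∨ (¬(r ≠ lim + 4))
Before j := lim + j - 4: (val ≥ -12 ↔ val = 10) ∨ (¬(r ≠ lim + 4))
Before havoc val: ∀val_1. ((val_1 ≥ -12 ↔ val_1 = 10) ∨ (¬(r ≠ lim + 4)))
Answer: WP = ∀val_1. ((val_1 ≥ -12 ↔ val_1 = 10) ∨ (¬(r ≠ lim + 4)))


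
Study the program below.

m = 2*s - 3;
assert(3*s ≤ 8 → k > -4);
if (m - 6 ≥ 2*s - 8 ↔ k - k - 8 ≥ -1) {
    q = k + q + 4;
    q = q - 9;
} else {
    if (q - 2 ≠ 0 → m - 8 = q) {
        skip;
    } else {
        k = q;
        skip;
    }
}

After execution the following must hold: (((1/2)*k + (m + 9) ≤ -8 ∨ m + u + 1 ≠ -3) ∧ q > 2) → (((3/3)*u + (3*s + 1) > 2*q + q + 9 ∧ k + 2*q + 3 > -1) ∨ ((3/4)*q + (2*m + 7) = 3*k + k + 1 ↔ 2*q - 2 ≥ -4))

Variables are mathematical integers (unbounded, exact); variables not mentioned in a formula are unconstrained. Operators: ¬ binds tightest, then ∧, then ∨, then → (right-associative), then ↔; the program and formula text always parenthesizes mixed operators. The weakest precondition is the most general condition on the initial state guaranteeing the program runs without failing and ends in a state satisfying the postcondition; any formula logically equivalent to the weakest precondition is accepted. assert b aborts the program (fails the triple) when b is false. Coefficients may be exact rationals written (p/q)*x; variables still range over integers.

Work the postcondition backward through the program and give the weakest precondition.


Working backward. After the program, the postcondition (((1/2)*k + (m + 9) ≤ -8 ∨ m + u + 1 ≠ -3) ∧ q > 2) → (((3/3)*u + (3*s + 1) > 2*q + q + 9 ∧ k + 2*q + 3 > -1) ∨ ((3/4)*q + (2*m + 7) = 3*k + k + 1 ↔ 2*q - 2 ≥ -4)) must hold; in canonical form it is (((1/2)*k + m ≤ -17 ∨ m + u ≠ -4) ∧ q > 2) → ((3*s + u > 3*q + 8 ∧ k + 2*q > -4) ∨ (2*m + (3/4)*q = 4*k - 6 ↔ 2*q ≥ -2)).
Then branch requires (((1/2)*k + m ≤ -17 ∨ m + u ≠ -4) ∧ k + q > 7) → ((3*s + u > 3*k + 3*q - 7 ∧ 3*k + 2*q > 6) ∨ (2*m + (3/4)*q = (13/4)*k - 9/4 ↔ 2*k + 2*q ≥ 8)); else branch requires ((q ≠ 2 → m = q + 8) → ((((1/2)*k + m ≤ -17 ∨ m + u ≠ -4) ∧ q > 2) → ((3*s + u > 3*q + 8 ∧ k + 2*q > -4) ∨ (2*m + (3/4)*q = 4*k - 6 ↔ 2*q ≥ -2)))) ∧ ((¬(q ≠ 2 → m = q + 8)) → (((m + (1/2)*q ≤ -17 ∨ m + u ≠ -4) ∧ q > 2) → ((3*s + u > 3*q + 8 ∧ 3*q > -4) ∨ (2*m = (13/4)*q - 6 ↔ 2*q ≥ -2)))).
Before the if: ((¬(m ≥ 2*s - 2)) → ((((1/2)*k + m ≤ -17 ∨ m + u ≠ -4) ∧ k + q > 7) → ((3*s + u > 3*k + 3*q - 7 ∧ 3*k + 2*q > 6) ∨ (2*m + (3/4)*q = (13/4)*k - 9/4 ↔ 2*k + 2*q ≥ 8)))) ∧ (m ≥ 2*s - 2 → (((q ≠ 2 → m = q + 8) → ((((1/2)*k + m ≤ -17 ∨ m + u ≠ -4) ∧ q > 2) → ((3*s + u > 3*q + 8 ∧ k + 2*q > -4) ∨ (2*m + (3/4)*q = 4*k - 6 ↔ 2*q ≥ -2)))) ∧ ((¬(q ≠ 2 → m = q + 8)) → (((m + (1/2)*q ≤ -17 ∨ m + u ≠ -4) ∧ q > 2) → ((3*s + u > 3*q + 8 ∧ 3*q > -4) ∨ (2*m = (13/4)*q - 6 ↔ 2*q ≥ -2))))))
Before assert 3*s ≤ 8 → k > -4: (3*s ≤ 8 → k > -4) ∧ ((¬(m ≥ 2*s - 2)) → ((((1/2)*k + m ≤ -17 ∨ m + u ≠ -4) ∧ k + q > 7) → ((3*s + u > 3*k + 3*q - 7 ∧ 3*k + 2*q > 6) ∨ (2*m + (3/4)*q = (13/4)*k - 9/4 ↔ 2*k + 2*q ≥ 8)))) ∧ (m ≥ 2*s - 2 → (((q ≠ 2 → m = q + 8) → ((((1/2)*k + m ≤ -17 ∨ m + u ≠ -4) ∧ q > 2) → ((3*s + u > 3*q + 8 ∧ k + 2*q > -4) ∨ (2*m + (3/4)*q = 4*k - 6 ↔ 2*q ≥ -2)))) ∧ ((¬(q ≠ 2 → m = q + 8)) → (((m + (1/2)*q ≤ -17 ∨ m + u ≠ -4) ∧ q > 2) → ((3*s + u > 3*q + 8 ∧ 3*q > -4) ∨ (2*m = (13/4)*q - 6 ↔ 2*q ≥ -2))))))
Before m := 2*s - 3: (3*s ≤ 8 → k > -4) ∧ ((((1/2)*k + 2*s ≤ -14 ∨ 2*s + u ≠ -1) ∧ k + q > 7) → ((3*s + u > 3*k + 3*q - 7 ∧ 3*k + 2*q > 6) ∨ ((3/4)*q + 4*s = (13/4)*k + 15/4 ↔ 2*k + 2*q ≥ 8)))
Answer: WP = (3*s ≤ 8 → k > -4) ∧ ((((1/2)*k + 2*s ≤ -14 ∨ 2*s + u ≠ -1) ∧ k + q > 7) → ((3*s + u > 3*k + 3*q - 7 ∧ 3*k + 2*q > 6) ∨ ((3/4)*q + 4*s = (13/4)*k + 15/4 ↔ 2*k + 2*q ≥ 8)))


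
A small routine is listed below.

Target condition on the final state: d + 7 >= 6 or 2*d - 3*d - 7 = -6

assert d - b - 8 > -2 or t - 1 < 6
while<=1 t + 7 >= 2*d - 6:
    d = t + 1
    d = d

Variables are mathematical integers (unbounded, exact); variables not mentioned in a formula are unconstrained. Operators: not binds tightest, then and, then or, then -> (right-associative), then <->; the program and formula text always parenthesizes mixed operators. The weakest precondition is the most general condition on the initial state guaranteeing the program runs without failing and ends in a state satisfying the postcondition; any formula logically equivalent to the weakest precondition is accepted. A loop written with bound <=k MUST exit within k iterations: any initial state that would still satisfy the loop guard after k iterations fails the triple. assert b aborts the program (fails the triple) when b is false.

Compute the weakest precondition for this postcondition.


Working backward. After the program, the postcondition d + 7 >= 6 or 2*d - 3*d - 7 = -6 must hold; in canonical form it is d >= -1 or d = -1.
Before the loop (bound <=1), unroll the exhaustion recursion (WP_0 = exit-now case; WP_j = one more guarded iteration, up to j = 1):
  WP_0: (not (t >= 2*d - 13)) and (d >= -1 or d = -1)
  WP_1: (t >= 2*d - 13 -> ((not (t <= 11)) and (t >= -2 or t = -2))) and ((not (t >= 2*d - 13)) -> (d >= -1 or d = -1))
So before the loop: (t >= 2*d - 13 -> ((not (t <= 11)) and (t >= -2 or t = -2))) and ((not (t >= 2*d - 13)) -> (d >= -1 or d = -1))
Before assert d - b - 8 > -2 or t - 1 < 6: (d > b + 6 or t < 7) and (t >= 2*d - 13 -> ((not (t <= 11)) and (t >= -2 or t = -2))) and ((not (t >= 2*d - 13)) -> (d >= -1 or d = -1))
Answer: WP = (d > b + 6 or t < 7) and (t >= 2*d - 13 -> ((not (t <= 11)) and (t >= -2 or t = -2))) and ((not (t >= 2*d - 13)) -> (d >= -1 or d = -1))


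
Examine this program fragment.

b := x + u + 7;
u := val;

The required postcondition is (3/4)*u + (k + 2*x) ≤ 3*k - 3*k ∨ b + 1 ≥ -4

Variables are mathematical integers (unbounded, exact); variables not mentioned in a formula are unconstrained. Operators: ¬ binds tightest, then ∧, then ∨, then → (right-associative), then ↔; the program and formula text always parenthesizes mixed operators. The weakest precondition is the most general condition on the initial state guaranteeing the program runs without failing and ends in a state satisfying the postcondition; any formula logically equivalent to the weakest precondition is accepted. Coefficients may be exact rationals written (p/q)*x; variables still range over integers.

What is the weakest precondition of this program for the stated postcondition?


Working backward. After the program, the postcondition (3/4)*u + (k + 2*x) ≤ 3*k - 3*k ∨ b + 1 ≥ -4 must hold; in canonical form it is k + (3/4)*u + 2*x ≤ 0 ∨ b ≥ -5.
Before u := val: k + (3/4)*val + 2*x ≤ 0 ∨ b ≥ -5
Before b := x + u + 7: k + (3/4)*val + 2*x ≤ 0 ∨ u + x ≥ -12
Answer: WP = k + (3/4)*val + 2*x ≤ 0 ∨ u + x ≥ -12


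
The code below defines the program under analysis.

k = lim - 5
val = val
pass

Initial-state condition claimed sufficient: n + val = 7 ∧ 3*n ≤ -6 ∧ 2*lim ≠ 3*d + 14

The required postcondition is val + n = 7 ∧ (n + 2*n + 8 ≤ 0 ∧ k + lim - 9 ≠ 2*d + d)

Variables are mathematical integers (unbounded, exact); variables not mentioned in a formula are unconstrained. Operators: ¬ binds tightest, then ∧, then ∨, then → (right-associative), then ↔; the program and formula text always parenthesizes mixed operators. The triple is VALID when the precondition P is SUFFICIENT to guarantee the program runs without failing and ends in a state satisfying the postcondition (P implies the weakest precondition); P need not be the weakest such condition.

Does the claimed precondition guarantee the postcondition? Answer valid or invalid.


Working backward. After the program, the postcondition val + n = 7 ∧ (n + 2*n + 8 ≤ 0 ∧ k + lim - 9 ≠ 2*d + d) must hold; in canonical form it is n + val = 7 ∧ 3*n ≤ -8 ∧ k + lim ≠ 3*d + 9.
Before skip: n + val = 7 ∧ 3*n ≤ -8 ∧ k + lim ≠ 3*d + 9
Before val := val: n + val = 7 ∧ 3*n ≤ -8 ∧ k + lim ≠ 3*d + 9
Before k := lim - 5: n + val = 7 ∧ 3*n ≤ -8 ∧ 2*lim ≠ 3*d + 14
The weakest precondition is n + val = 7 ∧ 3*n ≤ -8 ∧ 2*lim ≠ 3*d + 14.
Check whether n + val = 7 ∧ 3*n ≤ -6 ∧ 2*lim ≠ 3*d + 14 implies it.
Countermodel: at the initial state d = -1, lim = 6, n = -2, val = 9, the precondition holds but the weakest precondition fails.
Answer: invalid


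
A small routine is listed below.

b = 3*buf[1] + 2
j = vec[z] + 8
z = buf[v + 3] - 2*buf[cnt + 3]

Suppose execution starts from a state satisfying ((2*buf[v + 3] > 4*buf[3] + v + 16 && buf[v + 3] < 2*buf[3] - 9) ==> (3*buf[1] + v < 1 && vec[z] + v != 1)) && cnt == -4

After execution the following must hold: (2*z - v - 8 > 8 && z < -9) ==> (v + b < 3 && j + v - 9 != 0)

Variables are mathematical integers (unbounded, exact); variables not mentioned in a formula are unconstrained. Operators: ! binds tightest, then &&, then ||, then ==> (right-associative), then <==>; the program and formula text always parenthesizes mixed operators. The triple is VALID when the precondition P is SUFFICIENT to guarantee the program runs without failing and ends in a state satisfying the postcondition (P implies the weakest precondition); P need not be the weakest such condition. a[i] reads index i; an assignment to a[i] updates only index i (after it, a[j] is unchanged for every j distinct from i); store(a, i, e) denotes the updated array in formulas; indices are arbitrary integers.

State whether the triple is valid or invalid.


Working backward. After the program, the postcondition (2*z - v - 8 > 8 && z < -9) ==> (v + b < 3 && j + v - 9 != 0) must hold; in canonical form it is (2*z > v + 16 && z < -9) ==> (b + v < 3 && j + v != 9).
Before z := buf[v + 3] - 2*buf[cnt + 3]: (2*buf[v + 3] > 4*buf[cnt + 3] + v + 16 && buf[v + 3] < 2*buf[cnt + 3] - 9) ==> (b + v < 3 && j + v != 9)
Before j := vec[z] + 8: (2*buf[v + 3] > 4*buf[cnt + 3] + v + 16 && buf[v + 3] < 2*buf[cnt + 3] - 9) ==> (b + v < 3 && vec[z] + v != 1)
Before b := 3*buf[1] + 2: (2*buf[v + 3] > 4*buf[cnt + 3] + v + 16 && buf[v + 3] < 2*buf[cnt + 3] - 9) ==> (3*buf[1] + v < 1 && vec[z] + v != 1)
The weakest precondition is (2*buf[v + 3] > 4*buf[cnt + 3] + v + 16 && buf[v + 3] < 2*buf[cnt + 3] - 9) ==> (3*buf[1] + v < 1 && vec[z] + v != 1).
Check whether ((2*buf[v + 3] > 4*buf[3] + v + 16 && buf[v + 3] < 2*buf[3] - 9) ==> (3*buf[1] + v < 1 && vec[z] + v != 1)) && cnt == -4 implies it.
Countermodel: at the initial state buf = {[-34] = 0, [-1] = 5, [0] = 5, [1] = 5, [3] = -7040, elsewhere 5}, cnt = -4, v = -37, vec = {[-34] = 38, [-1] = 38, [0] = 38, [1] = 38, [3] = 38, elsewhere 38}, z = 0, the precondition holds but the weakest precondition fails.
Answer: invalid


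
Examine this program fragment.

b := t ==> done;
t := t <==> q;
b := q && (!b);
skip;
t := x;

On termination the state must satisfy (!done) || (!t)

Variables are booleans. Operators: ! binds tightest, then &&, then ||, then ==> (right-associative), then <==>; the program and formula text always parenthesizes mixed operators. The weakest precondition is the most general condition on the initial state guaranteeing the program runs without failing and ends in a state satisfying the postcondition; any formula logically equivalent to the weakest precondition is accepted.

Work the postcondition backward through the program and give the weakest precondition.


Working backward. After the program, (!done) || (!t) must hold.
Before t := x: (!done) || (!x)
Before skip: (!done) || (!x)
Before b := q && (!b): (!done) || (!x)
Before t := t <==> q: (!done) || (!x)
Before b := t ==> done: (!done) || (!x)
Answer: WP = (!done) || (!x)


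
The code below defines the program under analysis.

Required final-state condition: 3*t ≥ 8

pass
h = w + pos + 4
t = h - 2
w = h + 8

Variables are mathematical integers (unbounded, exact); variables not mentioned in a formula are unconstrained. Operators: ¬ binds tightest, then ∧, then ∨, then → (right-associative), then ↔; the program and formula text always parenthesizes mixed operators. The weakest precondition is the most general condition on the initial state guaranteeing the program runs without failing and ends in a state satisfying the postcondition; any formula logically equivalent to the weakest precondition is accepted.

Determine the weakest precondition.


Working backward. After the program, 3*t ≥ 8 must hold.
Before w := h + 8: 3*t ≥ 8
Before t := h - 2: 3*h ≥ 14
Before h := w + pos + 4: 3*pos + 3*w ≥ 2
Before skip: 3*pos + 3*w ≥ 2
Answer: WP = 3*pos + 3*w ≥ 2


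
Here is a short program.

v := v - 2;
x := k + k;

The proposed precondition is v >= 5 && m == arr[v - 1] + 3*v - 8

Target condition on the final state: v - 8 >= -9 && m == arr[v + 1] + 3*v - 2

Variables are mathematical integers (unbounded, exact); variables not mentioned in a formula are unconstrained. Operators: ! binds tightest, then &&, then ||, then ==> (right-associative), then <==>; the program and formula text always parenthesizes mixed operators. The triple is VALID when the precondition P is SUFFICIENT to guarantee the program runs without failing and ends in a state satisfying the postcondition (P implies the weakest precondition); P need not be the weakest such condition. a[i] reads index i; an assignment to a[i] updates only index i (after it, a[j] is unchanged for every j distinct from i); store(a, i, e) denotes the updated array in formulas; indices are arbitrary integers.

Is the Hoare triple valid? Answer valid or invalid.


Working backward. After the program, the postcondition v - 8 >= -9 && m == arr[v + 1] + 3*v - 2 must hold; in canonical form it is v >= -1 && m == arr[v + 1] + 3*v - 2.
Before x := k + k: v >= -1 && m == arr[v + 1] + 3*v - 2
Before v := v - 2: v >= 1 && m == arr[v - 1] + 3*v - 8
The weakest precondition is v >= 1 && m == arr[v - 1] + 3*v - 8.
Check whether v >= 5 && m == arr[v - 1] + 3*v - 8 implies it.
Every state satisfying the precondition satisfies the weakest precondition: the implication holds.
Answer: valid


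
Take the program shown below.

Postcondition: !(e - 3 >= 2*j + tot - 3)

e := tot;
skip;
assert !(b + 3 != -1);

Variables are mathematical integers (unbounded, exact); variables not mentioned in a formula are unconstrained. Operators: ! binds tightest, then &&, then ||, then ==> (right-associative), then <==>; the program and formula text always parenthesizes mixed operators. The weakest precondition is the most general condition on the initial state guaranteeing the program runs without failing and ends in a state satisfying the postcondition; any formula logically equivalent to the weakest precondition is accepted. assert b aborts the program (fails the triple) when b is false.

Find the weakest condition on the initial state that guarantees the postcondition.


Working backward. After the program, the postcondition !(e - 3 >= 2*j + tot - 3) must hold; in canonical form it is !(e >= 2*j + tot).
Before assert !(b + 3 != -1): (!(b != -4)) && (!(e >= 2*j + tot))
Before skip: (!(b != -4)) && (!(e >= 2*j + tot))
Before e := tot: (!(b != -4)) && (!(2*j <= 0))
Answer: WP = (!(b != -4)) && (!(2*j <= 0))


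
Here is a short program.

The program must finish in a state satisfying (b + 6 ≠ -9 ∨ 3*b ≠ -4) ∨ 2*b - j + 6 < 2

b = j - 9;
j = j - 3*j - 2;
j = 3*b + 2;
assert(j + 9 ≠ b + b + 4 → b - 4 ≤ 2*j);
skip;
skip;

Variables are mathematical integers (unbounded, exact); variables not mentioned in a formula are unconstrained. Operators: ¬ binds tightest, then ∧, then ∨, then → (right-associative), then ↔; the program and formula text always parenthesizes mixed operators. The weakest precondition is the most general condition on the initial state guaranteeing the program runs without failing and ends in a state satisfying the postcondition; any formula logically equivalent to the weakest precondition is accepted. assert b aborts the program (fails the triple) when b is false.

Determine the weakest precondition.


Working backward. After the program, the postcondition (b + 6 ≠ -9 ∨ 3*b ≠ -4) ∨ 2*b - j + 6 < 2 must hold; in canonical form it is b ≠ -15 ∨ 3*b ≠ -4 ∨ 2*b < j - 4.
Before skip: b ≠ -15 ∨ 3*b ≠ -4 ∨ 2*b < j - 4
Before skip: b ≠ -15 ∨ 3*b ≠ -4 ∨ 2*b < j - 4
Before assert j + 9 ≠ b + b + 4 → b - 4 ≤ 2*j: (j ≠ 2*b - 5 → b ≤ 2*j + 4) ∧ (b ≠ -15 ∨ 3*b ≠ -4 ∨ 2*b < j - 4)
Before j := 3*b + 2: (b ≠ -7 → 5*b ≥ -8) ∧ (b ≠ -15 ∨ 3*b ≠ -4 ∨ b > 2)
Before j := j - 3*j - 2: (b ≠ -7 → 5*b ≥ -8) ∧ (b ≠ -15 ∨ 3*b ≠ -4 ∨ b > 2)
Before b := j - 9: (j ≠ 2 → 5*j ≥ 37) ∧ (j ≠ -6 ∨ 3*j ≠ 23 ∨ j > 11)
Answer: WP = (j ≠ 2 → 5*j ≥ 37) ∧ (j ≠ -6 ∨ 3*j ≠ 23 ∨ j > 11)
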